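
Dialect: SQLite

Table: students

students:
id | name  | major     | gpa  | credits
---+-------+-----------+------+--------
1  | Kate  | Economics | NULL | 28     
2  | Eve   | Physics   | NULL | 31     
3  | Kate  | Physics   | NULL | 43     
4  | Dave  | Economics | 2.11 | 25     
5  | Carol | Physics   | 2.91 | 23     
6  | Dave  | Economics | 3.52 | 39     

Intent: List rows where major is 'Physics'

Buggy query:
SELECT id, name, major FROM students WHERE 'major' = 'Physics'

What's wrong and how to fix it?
Bug: Single quotes denote string literals in SQL; the column name is being compared as a constant string

Fix: Remove the quotes around the column name (or use double quotes for an identifier)

Corrected query:
SELECT id, name, major FROM students WHERE major = 'Physics'

Result:
id | name  | major  
---+-------+--------
2  | Eve   | Physics
3  | Kate  | Physics
5  | Carol | Physics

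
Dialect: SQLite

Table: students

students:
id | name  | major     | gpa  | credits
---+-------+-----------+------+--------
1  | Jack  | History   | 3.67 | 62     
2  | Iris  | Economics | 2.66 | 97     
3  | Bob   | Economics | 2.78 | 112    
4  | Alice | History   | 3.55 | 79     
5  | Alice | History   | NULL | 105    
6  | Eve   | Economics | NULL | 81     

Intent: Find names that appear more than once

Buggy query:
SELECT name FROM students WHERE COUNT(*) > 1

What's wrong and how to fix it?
Bug: WHERE can't reference COUNT(*); aggregates are computed after WHERE

Fix: GROUP BY name, then filter groups with HAVING COUNT(*) > 1

Corrected query:
SELECT name FROM students GROUP BY name HAVING COUNT(*) > 1

Result:
name 
-----
Alice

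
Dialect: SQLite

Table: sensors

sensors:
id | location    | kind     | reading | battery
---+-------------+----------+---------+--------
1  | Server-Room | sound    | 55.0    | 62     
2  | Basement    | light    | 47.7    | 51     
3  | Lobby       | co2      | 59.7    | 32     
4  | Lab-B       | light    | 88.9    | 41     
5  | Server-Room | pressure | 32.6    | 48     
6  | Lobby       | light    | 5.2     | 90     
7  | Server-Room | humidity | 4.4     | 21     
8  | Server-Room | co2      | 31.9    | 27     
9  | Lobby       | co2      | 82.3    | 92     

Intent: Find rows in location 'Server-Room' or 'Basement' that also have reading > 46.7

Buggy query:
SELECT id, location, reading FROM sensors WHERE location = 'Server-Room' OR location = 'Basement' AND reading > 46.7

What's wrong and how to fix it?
Bug: Without parentheses, AND is evaluated before OR, so the reading filter only applies to the 'Basement' branch

Fix: Group the OR with parentheses (or use IN), then AND the threshold

Corrected query:
SELECT id, location, reading FROM sensors WHERE (location = 'Server-Room' OR location = 'Basement') AND reading > 46.7

Result:
id | location    | reading
---+-------------+--------
1  | Server-Room | 55     
2  | Basement    | 47.7   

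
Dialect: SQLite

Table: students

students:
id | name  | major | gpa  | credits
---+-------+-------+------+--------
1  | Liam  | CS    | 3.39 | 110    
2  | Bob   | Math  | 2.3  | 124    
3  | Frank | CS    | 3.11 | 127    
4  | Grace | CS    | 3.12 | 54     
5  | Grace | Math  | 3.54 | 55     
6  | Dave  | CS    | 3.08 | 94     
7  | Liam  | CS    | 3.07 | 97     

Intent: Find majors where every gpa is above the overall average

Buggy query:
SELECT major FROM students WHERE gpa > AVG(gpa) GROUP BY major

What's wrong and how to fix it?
Bug: AVG() is an aggregate; it can't sit directly in WHERE

Fix: Compute the overall average in a scalar subquery and compare each group's MIN against it in HAVING

Corrected query:
SELECT major FROM students GROUP BY major HAVING MIN(gpa) > (SELECT AVG(gpa) FROM students)

Result:
(no rows)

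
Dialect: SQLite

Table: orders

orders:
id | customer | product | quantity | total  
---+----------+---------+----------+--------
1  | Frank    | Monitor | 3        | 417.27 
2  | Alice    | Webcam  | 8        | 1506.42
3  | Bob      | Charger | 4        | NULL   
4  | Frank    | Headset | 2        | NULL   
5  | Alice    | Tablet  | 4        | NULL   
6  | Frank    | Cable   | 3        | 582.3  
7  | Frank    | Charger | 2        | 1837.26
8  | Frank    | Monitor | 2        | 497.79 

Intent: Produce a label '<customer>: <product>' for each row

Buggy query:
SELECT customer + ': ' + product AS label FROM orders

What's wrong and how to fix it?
Bug: '+' is numeric addition; on text columns SQLite converts them to 0 instead of concatenating

Fix: Use the || operator for string concatenation

Corrected query:
SELECT customer || ': ' || product AS label FROM orders

Result:
label         
--------------
Frank: Monitor
Alice: Webcam 
Bob: Charger  
Frank: Headset
Alice: Tablet 
Frank: Cable  
Frank: Charger
Frank: Monitor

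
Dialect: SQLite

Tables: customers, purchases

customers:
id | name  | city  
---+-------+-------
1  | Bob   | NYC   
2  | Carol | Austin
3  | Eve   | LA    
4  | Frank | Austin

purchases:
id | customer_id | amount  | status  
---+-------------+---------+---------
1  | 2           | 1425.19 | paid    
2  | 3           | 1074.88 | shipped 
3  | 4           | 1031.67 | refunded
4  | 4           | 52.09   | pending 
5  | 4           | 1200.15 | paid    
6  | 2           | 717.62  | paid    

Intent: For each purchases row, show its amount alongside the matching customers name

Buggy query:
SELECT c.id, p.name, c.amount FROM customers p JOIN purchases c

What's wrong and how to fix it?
Bug: JOIN with no ON clause produces a cartesian product; every purchases row pairs with every customers row

Fix: Specify the join condition linking the foreign key to the parent id

Corrected query:
SELECT c.id, p.name, c.amount FROM customers p JOIN purchases c ON c.customer_id = p.id

Result:
id | name  | amount 
---+-------+--------
1  | Carol | 1425.19
2  | Eve   | 1074.88
3  | Frank | 1031.67
4  | Frank | 52.09  
5  | Frank | 1200.15
6  | Carol | 717.62 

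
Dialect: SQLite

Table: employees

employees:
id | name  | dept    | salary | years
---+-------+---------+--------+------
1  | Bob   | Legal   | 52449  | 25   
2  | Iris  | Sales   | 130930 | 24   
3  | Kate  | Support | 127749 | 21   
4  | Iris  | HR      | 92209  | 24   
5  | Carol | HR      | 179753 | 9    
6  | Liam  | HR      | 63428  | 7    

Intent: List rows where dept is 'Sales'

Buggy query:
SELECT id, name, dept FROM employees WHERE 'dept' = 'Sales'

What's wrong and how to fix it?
Bug: Single quotes denote string literals in SQL; the column name is being compared as a constant string

Fix: Reference the column as dept without single quotes

Corrected query:
SELECT id, name, dept FROM employees WHERE dept = 'Sales'

Result:
id | name | dept 
---+------+------
2  | Iris | Sales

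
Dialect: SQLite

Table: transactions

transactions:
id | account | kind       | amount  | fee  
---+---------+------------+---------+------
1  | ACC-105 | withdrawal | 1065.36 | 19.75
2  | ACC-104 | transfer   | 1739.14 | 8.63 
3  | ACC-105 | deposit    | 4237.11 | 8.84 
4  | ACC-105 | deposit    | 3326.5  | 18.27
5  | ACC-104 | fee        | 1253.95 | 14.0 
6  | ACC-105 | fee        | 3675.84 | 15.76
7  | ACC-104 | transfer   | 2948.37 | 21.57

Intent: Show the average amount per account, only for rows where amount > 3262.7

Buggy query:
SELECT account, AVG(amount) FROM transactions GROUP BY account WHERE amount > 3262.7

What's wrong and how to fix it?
Bug: Row-level WHERE must come before GROUP BY in the clause order

Fix: Move the WHERE clause before GROUP BY

Corrected query:
SELECT account, AVG(amount) FROM transactions WHERE amount > 3262.7 GROUP BY account

Result:
account | AVG(amount)
--------+------------
ACC-105 | 3746.483333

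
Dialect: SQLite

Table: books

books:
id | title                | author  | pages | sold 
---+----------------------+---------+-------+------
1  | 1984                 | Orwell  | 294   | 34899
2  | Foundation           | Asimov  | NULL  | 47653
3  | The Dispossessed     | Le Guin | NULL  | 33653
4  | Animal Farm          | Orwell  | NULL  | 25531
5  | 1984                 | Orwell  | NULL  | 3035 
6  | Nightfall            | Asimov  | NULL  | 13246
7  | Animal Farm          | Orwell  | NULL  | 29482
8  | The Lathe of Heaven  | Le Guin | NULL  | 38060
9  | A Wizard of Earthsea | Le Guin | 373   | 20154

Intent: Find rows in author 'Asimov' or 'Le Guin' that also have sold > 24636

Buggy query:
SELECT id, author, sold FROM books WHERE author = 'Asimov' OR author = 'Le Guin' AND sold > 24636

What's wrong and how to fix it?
Bug: Without parentheses, AND is evaluated before OR, so the sold filter only applies to the 'Le Guin' branch

Fix: Group the OR with parentheses (or use IN), then AND the threshold

Corrected query:
SELECT id, author, sold FROM books WHERE (author = 'Asimov' OR author = 'Le Guin') AND sold > 24636

Result:
id | author  | sold 
---+---------+------
2  | Asimov  | 47653
3  | Le Guin | 33653
8  | Le Guin | 38060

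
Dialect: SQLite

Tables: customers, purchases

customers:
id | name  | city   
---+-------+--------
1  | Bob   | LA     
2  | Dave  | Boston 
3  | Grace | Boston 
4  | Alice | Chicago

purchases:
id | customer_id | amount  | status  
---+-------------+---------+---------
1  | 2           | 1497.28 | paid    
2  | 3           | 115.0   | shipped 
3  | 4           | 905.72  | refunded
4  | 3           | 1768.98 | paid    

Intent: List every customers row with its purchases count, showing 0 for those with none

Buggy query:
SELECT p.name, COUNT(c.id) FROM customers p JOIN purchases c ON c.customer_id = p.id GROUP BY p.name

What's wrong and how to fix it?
Bug: INNER JOIN drops customers rows that have no matching purchases rows

Fix: Use LEFT JOIN so parents without children still appear (COUNT(c.id) gives 0)

Corrected query:
SELECT p.name, COUNT(c.id) FROM customers p LEFT JOIN purchases c ON c.customer_id = p.id GROUP BY p.name

Result:
name  | COUNT(c.id)
------+------------
Alice | 1          
Bob   | 0          
Dave  | 1          
Grace | 2          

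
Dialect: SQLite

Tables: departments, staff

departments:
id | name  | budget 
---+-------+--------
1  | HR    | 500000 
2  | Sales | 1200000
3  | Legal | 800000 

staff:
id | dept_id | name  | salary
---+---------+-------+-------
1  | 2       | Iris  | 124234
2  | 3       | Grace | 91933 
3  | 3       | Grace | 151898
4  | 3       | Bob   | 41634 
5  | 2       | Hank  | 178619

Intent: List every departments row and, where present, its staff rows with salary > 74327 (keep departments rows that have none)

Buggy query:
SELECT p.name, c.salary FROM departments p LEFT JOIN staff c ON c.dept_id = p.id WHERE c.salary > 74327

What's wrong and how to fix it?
Bug: A WHERE condition on the right-hand table after LEFT JOIN drops unmatched parents

Fix: Move the right-table condition into the ON clause so unmatched parents are kept

Corrected query:
SELECT p.name, c.salary FROM departments p LEFT JOIN staff c ON c.dept_id = p.id AND c.salary > 74327

Result:
name  | salary
------+-------
HR    | NULL  
Sales | 124234
Sales | 178619
Legal | 91933 
Legal | 151898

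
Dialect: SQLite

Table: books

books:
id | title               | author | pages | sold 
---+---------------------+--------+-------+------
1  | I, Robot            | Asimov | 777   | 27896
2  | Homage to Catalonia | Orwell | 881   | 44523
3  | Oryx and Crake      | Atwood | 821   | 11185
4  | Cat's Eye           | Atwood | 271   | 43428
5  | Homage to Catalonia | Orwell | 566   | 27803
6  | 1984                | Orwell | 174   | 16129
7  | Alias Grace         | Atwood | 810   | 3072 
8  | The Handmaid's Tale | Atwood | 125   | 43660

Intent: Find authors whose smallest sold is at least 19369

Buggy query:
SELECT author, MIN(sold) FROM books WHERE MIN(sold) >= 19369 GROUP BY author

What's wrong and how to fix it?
Bug: MIN() in WHERE is a misuse of aggregate

Fix: Use HAVING for the per-group MIN condition

Corrected query:
SELECT author, MIN(sold) FROM books GROUP BY author HAVING MIN(sold) >= 19369

Result:
author | MIN(sold)
-------+----------
Asimov | 27896    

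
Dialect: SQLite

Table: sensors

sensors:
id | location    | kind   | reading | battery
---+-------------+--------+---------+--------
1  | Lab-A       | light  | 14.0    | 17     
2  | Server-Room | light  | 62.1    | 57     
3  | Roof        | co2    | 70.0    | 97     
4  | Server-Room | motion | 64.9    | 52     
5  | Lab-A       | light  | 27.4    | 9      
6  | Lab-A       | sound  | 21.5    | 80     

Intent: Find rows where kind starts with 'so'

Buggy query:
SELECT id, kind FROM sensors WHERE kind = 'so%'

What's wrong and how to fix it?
Bug: '=' compares the literal string including the % character; pattern matching needs LIKE

Fix: Replace '=' with LIKE so 'so%' is treated as a pattern

Corrected query:
SELECT id, kind FROM sensors WHERE kind LIKE 'so%'

Result:
id | kind 
---+------
6  | sound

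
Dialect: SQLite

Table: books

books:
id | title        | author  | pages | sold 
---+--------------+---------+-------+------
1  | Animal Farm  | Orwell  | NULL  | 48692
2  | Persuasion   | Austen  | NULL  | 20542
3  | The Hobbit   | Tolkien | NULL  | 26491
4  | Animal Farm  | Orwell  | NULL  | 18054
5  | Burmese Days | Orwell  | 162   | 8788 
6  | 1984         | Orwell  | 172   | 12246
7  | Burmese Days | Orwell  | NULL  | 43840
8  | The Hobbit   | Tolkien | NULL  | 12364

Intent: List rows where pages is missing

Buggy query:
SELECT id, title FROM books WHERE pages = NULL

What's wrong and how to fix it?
Bug: Comparing to NULL with '=' never matches; NULL = NULL is unknown, not true

Fix: Replace '= NULL' with 'IS NULL'

Corrected query:
SELECT id, title FROM books WHERE pages IS NULL

Result:
id | title       
---+-------------
1  | Animal Farm 
2  | Persuasion  
3  | The Hobbit  
4  | Animal Farm 
7  | Burmese Days
8  | The Hobbit  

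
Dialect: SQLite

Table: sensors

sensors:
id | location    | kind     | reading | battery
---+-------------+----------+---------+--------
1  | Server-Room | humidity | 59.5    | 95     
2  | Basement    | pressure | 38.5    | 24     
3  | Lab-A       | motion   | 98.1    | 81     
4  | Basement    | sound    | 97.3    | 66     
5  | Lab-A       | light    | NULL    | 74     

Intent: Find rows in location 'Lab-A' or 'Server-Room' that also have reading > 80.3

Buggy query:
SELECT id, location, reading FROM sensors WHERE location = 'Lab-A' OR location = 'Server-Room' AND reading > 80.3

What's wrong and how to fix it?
Bug: AND binds tighter than OR, so this parses as location = 'Lab-A' OR (location = 'Server-Room' AND reading > 80.3)

Fix: Group the OR with parentheses (or use IN), then AND the threshold

Corrected query:
SELECT id, location, reading FROM sensors WHERE (location = 'Lab-A' OR location = 'Server-Room') AND reading > 80.3

Result:
id | location | reading
---+----------+--------
3  | Lab-A    | 98.1   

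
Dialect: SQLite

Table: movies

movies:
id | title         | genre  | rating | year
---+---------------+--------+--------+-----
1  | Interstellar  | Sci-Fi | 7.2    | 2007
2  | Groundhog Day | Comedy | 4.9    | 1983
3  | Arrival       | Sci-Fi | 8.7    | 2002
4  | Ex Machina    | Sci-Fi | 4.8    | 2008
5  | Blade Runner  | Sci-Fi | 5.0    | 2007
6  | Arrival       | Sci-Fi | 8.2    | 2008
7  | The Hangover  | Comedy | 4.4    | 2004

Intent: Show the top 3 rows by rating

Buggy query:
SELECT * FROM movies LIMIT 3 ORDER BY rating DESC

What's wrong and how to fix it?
Bug: LIMIT must come after ORDER BY

Fix: Swap the clauses: ORDER BY first, then LIMIT

Corrected query:
SELECT * FROM movies ORDER BY rating DESC LIMIT 3

Result:
id | title        | genre  | rating | year
---+--------------+--------+--------+-----
3  | Arrival      | Sci-Fi | 8.7    | 2002
6  | Arrival      | Sci-Fi | 8.2    | 2008
1  | Interstellar | Sci-Fi | 7.2    | 2007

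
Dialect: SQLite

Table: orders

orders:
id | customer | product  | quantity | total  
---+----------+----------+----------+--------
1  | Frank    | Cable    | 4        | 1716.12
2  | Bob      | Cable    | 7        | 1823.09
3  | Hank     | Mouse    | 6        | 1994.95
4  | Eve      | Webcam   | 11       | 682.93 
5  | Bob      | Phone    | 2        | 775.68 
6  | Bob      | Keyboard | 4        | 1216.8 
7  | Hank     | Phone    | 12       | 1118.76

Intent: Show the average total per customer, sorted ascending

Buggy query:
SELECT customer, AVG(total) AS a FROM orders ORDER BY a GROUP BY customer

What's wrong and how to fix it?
Bug: GROUP BY must precede ORDER BY

Fix: Move ORDER BY to the end, after GROUP BY

Corrected query:
SELECT customer, AVG(total) AS a FROM orders GROUP BY customer ORDER BY a

Result:
customer | a          
---------+------------
Eve      | 682.93     
Bob      | 1271.856667
Hank     | 1556.855   
Frank    | 1716.12    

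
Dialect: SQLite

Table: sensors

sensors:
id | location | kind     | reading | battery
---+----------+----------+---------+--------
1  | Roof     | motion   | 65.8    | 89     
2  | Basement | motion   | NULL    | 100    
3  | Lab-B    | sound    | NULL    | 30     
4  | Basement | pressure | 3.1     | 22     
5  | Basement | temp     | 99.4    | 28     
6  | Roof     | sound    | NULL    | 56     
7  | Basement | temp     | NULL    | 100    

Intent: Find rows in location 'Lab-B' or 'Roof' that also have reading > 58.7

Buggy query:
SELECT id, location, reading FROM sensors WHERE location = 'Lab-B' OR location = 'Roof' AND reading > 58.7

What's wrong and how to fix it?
Bug: AND binds tighter than OR, so this parses as location = 'Lab-B' OR (location = 'Roof' AND reading > 58.7)

Fix: Group the OR with parentheses (or use IN), then AND the threshold

Corrected query:
SELECT id, location, reading FROM sensors WHERE (location = 'Lab-B' OR location = 'Roof') AND reading > 58.7

Result:
id | location | reading
---+----------+--------
1  | Roof     | 65.8   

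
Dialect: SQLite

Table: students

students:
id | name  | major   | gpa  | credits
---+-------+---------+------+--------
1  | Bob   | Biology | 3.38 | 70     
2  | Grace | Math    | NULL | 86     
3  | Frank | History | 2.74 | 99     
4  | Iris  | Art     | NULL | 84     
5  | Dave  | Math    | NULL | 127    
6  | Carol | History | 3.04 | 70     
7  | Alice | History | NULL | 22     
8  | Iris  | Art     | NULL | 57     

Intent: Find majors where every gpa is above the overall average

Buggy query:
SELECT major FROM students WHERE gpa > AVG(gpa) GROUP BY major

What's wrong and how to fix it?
Bug: AVG() is an aggregate; it can't sit directly in WHERE

Fix: Use a subquery for AVG and a HAVING MIN(...) filter so the condition holds for every row in the group

Corrected query:
SELECT major FROM students GROUP BY major HAVING MIN(gpa) > (SELECT AVG(gpa) FROM students)

Result:
major  
-------
Biology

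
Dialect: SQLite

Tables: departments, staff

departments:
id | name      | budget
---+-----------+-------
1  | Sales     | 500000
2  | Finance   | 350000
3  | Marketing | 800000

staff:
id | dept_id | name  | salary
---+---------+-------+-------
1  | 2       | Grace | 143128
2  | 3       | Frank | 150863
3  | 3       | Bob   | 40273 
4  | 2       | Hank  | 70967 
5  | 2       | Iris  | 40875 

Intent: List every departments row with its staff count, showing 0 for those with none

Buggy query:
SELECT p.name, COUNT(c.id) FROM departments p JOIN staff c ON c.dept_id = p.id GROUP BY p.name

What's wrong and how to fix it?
Bug: An inner join excludes parents with zero children

Fix: Use LEFT JOIN so parents without children still appear (COUNT(c.id) gives 0)

Corrected query:
SELECT p.name, COUNT(c.id) FROM departments p LEFT JOIN staff c ON c.dept_id = p.id GROUP BY p.name

Result:
name      | COUNT(c.id)
----------+------------
Finance   | 3          
Marketing | 2          
Sales     | 0          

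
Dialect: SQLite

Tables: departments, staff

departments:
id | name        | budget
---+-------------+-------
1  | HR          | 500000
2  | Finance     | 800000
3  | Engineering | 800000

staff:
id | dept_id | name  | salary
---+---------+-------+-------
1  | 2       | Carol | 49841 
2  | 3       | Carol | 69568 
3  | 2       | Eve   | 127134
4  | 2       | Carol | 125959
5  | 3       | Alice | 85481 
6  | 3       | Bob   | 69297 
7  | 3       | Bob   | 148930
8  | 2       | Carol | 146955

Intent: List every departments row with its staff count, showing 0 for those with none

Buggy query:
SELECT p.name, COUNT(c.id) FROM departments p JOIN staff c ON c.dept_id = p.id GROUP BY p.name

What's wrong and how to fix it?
Bug: An inner join excludes parents with zero children

Fix: Use LEFT JOIN so parents without children still appear (COUNT(c.id) gives 0)

Corrected query:
SELECT p.name, COUNT(c.id) FROM departments p LEFT JOIN staff c ON c.dept_id = p.id GROUP BY p.name

Result:
name        | COUNT(c.id)
------------+------------
Engineering | 4          
Finance     | 4          
HR          | 0          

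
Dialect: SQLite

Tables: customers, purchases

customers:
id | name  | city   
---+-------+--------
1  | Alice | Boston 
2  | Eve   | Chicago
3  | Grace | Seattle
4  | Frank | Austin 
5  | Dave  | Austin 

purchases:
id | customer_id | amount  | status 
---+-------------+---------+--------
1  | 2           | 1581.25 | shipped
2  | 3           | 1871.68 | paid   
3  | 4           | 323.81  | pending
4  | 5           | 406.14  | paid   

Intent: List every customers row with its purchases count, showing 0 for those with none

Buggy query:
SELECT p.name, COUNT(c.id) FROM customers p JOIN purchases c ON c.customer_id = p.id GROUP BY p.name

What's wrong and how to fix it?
Bug: INNER JOIN drops customers rows that have no matching purchases rows

Fix: Use LEFT JOIN so parents without children still appear (COUNT(c.id) gives 0)

Corrected query:
SELECT p.name, COUNT(c.id) FROM customers p LEFT JOIN purchases c ON c.customer_id = p.id GROUP BY p.name

Result:
name  | COUNT(c.id)
------+------------
Alice | 0          
Dave  | 1          
Eve   | 1          
Frank | 1          
Grace | 1          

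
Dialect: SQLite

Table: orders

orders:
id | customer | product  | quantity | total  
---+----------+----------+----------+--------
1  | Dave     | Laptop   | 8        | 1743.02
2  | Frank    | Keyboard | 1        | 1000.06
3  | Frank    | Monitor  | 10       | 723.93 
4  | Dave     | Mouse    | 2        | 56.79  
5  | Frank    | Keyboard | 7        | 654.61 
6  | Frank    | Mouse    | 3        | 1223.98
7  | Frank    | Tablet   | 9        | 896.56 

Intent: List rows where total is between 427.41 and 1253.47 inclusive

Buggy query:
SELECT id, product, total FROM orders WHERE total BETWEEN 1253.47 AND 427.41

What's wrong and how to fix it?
Bug: BETWEEN expects the lower bound first; with 1253.47 AND 427.41 the range is empty

Fix: Write BETWEEN 427.41 AND 1253.47

Corrected query:
SELECT id, product, total FROM orders WHERE total BETWEEN 427.41 AND 1253.47

Result:
id | product  | total  
---+----------+--------
2  | Keyboard | 1000.06
3  | Monitor  | 723.93 
5  | Keyboard | 654.61 
6  | Mouse    | 1223.98
7  | Tablet   | 896.56 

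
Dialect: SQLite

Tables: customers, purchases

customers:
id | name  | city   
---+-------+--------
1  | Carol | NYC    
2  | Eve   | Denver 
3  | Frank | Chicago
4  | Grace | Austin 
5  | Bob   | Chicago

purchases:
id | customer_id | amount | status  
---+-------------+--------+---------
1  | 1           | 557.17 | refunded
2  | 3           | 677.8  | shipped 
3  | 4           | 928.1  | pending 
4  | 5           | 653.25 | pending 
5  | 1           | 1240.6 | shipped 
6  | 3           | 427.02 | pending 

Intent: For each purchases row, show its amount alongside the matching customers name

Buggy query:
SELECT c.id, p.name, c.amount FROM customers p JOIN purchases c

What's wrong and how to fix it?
Bug: Missing join condition: each purchases row is matched to all customers rows instead of just its own

Fix: Add ON c.customer_id = p.id to the JOIN

Corrected query:
SELECT c.id, p.name, c.amount FROM customers p JOIN purchases c ON c.customer_id = p.id

Result:
id | name  | amount
---+-------+-------
1  | Carol | 557.17
2  | Frank | 677.8 
3  | Grace | 928.1 
4  | Bob   | 653.25
5  | Carol | 1240.6
6  | Frank | 427.02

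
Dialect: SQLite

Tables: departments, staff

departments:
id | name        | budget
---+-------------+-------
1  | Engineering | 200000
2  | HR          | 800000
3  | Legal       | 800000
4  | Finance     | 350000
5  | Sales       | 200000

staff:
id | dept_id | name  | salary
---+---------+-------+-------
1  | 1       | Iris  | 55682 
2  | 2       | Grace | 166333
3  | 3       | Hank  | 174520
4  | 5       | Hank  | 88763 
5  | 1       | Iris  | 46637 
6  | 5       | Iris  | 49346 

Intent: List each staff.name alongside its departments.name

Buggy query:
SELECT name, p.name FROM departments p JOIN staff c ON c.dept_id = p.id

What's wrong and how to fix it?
Bug: Both tables have a 'name' column; the unqualified reference is ambiguous

Fix: Prefix ambiguous columns with the table alias

Corrected query:
SELECT c.name, p.name FROM departments p JOIN staff c ON c.dept_id = p.id

Result:
name  | name       
------+------------
Iris  | Engineering
Grace | HR         
Hank  | Legal      
Hank  | Sales      
Iris  | Engineering
Iris  | Sales      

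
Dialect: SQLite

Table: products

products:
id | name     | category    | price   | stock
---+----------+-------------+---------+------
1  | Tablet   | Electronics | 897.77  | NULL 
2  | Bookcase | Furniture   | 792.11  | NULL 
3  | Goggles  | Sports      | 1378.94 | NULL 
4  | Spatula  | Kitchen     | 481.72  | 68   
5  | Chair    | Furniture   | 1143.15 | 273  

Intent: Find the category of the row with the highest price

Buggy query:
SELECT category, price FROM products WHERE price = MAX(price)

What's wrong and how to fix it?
Bug: MAX(price) is an aggregate and cannot be used directly in WHERE

Fix: Wrap MAX in a scalar subquery so WHERE compares against a single value

Corrected query:
SELECT category, price FROM products WHERE price = (SELECT MAX(price) FROM products)

Result:
category | price  
---------+--------
Sports   | 1378.94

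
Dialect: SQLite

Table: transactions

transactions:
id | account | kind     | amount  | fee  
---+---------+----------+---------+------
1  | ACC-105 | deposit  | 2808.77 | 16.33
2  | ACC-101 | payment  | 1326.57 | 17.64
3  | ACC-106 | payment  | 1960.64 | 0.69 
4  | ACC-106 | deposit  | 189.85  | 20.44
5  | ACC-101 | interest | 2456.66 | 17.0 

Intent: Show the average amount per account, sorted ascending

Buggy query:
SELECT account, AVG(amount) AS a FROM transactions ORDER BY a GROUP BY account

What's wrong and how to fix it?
Bug: GROUP BY must precede ORDER BY

Fix: Move ORDER BY to the end, after GROUP BY

Corrected query:
SELECT account, AVG(amount) AS a FROM transactions GROUP BY account ORDER BY a

Result:
account | a       
--------+---------
ACC-106 | 1075.245
ACC-101 | 1891.615
ACC-105 | 2808.77 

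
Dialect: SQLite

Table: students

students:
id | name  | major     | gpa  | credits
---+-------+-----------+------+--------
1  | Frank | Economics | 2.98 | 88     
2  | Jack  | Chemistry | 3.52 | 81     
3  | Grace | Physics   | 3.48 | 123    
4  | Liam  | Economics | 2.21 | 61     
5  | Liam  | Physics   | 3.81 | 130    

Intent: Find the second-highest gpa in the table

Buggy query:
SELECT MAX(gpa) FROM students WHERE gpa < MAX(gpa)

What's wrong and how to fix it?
Bug: MAX(gpa) on the right of the comparison is an aggregate-in-WHERE error

Fix: Compute the overall MAX in a subquery, then take MAX of rows below it

Corrected query:
SELECT MAX(gpa) FROM students WHERE gpa < (SELECT MAX(gpa) FROM students)

Result:
MAX(gpa)
--------
3.52    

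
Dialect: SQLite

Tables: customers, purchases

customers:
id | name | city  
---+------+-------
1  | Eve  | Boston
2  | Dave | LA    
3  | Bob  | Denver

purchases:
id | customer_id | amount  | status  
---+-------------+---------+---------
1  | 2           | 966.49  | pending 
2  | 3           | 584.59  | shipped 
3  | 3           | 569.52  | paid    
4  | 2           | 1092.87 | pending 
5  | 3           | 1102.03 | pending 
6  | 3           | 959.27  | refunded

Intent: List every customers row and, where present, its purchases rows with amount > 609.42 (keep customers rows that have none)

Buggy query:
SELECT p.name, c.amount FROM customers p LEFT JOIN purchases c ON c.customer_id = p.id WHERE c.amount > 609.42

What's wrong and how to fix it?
Bug: A WHERE condition on the right-hand table after LEFT JOIN drops unmatched parents

Fix: Put 'c.amount > 609.42' in the JOIN's ON clause instead of WHERE

Corrected query:
SELECT p.name, c.amount FROM customers p LEFT JOIN purchases c ON c.customer_id = p.id AND c.amount > 609.42

Result:
name | amount 
-----+--------
Eve  | NULL   
Dave | 966.49 
Dave | 1092.87
Bob  | 959.27 
Bob  | 1102.03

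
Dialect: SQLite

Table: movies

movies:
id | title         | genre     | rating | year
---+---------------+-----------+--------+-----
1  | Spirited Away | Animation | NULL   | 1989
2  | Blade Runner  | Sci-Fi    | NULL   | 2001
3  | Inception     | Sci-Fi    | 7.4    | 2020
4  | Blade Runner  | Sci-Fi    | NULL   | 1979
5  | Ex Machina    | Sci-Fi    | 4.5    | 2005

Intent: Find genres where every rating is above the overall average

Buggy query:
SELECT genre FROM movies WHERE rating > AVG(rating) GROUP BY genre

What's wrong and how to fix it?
Bug: WHERE evaluates per row before aggregation, so AVG() is unavailable

Fix: Compute the overall average in a scalar subquery and compare each group's MIN against it in HAVING

Corrected query:
SELECT genre FROM movies GROUP BY genre HAVING MIN(rating) > (SELECT AVG(rating) FROM movies)

Result:
(no rows)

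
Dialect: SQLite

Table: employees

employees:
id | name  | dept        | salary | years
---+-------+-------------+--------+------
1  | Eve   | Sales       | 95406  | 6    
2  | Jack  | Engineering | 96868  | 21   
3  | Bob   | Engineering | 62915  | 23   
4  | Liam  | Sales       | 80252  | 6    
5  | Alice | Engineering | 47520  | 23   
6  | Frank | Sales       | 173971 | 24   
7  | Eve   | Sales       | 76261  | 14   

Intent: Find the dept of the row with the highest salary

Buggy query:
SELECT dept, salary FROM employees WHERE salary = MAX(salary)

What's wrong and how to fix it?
Bug: WHERE is evaluated per row; an aggregate over the whole table isn't defined there

Fix: Wrap MAX in a scalar subquery so WHERE compares against a single value

Corrected query:
SELECT dept, salary FROM employees WHERE salary = (SELECT MAX(salary) FROM employees)

Result:
dept  | salary
------+-------
Sales | 173971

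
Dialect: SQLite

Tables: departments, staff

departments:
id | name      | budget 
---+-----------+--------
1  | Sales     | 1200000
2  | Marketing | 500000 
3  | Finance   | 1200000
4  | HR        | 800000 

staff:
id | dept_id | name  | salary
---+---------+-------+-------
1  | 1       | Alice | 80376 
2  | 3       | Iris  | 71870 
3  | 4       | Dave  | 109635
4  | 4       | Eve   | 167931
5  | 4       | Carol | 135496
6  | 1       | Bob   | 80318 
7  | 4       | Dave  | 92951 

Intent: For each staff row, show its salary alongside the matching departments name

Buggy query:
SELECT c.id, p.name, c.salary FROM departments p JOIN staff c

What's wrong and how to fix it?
Bug: JOIN with no ON clause produces a cartesian product; every staff row pairs with every departments row

Fix: Add ON c.dept_id = p.id to the JOIN

Corrected query:
SELECT c.id, p.name, c.salary FROM departments p JOIN staff c ON c.dept_id = p.id

Result:
id | name    | salary
---+---------+-------
1  | Sales   | 80376 
2  | Finance | 71870 
3  | HR      | 109635
4  | HR      | 167931
5  | HR      | 135496
6  | Sales   | 80318 
7  | HR      | 92951 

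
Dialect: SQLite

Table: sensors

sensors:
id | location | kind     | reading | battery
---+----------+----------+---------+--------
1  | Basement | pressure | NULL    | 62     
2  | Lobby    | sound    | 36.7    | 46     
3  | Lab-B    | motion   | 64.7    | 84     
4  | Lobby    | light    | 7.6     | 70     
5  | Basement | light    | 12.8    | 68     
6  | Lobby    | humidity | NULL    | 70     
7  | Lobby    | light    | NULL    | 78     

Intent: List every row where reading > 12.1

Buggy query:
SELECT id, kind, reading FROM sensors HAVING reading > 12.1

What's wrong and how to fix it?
Bug: HAVING filters the output of aggregation, but this query has no GROUP BY and no aggregate functions, so SQLite rejects it (HAVING clause on a non-aggregate query); the condition here is per row

Fix: Use WHERE for row-level filtering

Corrected query:
SELECT id, kind, reading FROM sensors WHERE reading > 12.1

Result:
id | kind   | reading
---+--------+--------
2  | sound  | 36.7   
3  | motion | 64.7   
5  | light  | 12.8   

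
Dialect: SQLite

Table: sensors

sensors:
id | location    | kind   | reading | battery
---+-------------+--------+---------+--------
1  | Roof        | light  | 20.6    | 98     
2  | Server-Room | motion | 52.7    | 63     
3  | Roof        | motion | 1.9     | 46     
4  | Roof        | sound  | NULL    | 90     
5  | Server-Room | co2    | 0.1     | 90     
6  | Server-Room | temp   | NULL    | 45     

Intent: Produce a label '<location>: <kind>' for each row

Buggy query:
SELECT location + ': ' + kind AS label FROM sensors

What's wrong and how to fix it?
Bug: SQLite uses || for string concatenation; + coerces text to numbers (yielding 0)

Fix: Replace + with || to concatenate text

Corrected query:
SELECT location || ': ' || kind AS label FROM sensors

Result:
label              
-------------------
Roof: light        
Server-Room: motion
Roof: motion       
Roof: sound        
Server-Room: co2   
Server-Room: temp  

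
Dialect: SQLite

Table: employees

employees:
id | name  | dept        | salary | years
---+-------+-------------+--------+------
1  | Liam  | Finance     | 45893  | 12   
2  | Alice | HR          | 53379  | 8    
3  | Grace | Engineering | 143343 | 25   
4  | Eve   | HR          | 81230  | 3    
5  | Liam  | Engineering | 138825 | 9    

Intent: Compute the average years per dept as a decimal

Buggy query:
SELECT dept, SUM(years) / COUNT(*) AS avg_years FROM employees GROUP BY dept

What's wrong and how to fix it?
Bug: SUM(years) and COUNT(*) are both integers; the division truncates the fractional part

Fix: Cast one side to REAL so the division keeps the fractional part

Corrected query:
SELECT dept, SUM(years) * 1.0 / COUNT(*) AS avg_years FROM employees GROUP BY dept

Result:
dept        | avg_years
------------+----------
Engineering | 17       
Finance     | 12       
HR          | 5.5      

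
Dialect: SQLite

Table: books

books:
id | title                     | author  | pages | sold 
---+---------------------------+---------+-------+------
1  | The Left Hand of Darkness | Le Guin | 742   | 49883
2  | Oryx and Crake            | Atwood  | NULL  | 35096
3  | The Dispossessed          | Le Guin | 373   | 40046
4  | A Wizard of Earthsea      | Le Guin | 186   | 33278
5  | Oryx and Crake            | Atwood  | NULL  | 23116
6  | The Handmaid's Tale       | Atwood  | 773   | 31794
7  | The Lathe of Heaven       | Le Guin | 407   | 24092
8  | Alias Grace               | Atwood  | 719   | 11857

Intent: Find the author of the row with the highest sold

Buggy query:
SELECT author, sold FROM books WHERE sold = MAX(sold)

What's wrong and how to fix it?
Bug: MAX(sold) is an aggregate and cannot be used directly in WHERE

Fix: Wrap MAX in a scalar subquery so WHERE compares against a single value

Corrected query:
SELECT author, sold FROM books WHERE sold = (SELECT MAX(sold) FROM books)

Result:
author  | sold 
--------+------
Le Guin | 49883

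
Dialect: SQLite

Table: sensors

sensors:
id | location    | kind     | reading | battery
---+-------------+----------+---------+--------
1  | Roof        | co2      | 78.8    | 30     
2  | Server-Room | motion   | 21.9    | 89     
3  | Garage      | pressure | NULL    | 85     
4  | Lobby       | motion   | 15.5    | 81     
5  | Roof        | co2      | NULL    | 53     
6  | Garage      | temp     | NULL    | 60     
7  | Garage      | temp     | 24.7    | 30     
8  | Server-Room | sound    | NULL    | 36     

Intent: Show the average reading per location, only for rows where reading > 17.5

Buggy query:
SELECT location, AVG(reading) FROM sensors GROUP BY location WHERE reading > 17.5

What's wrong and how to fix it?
Bug: Row-level WHERE must come before GROUP BY in the clause order

Fix: Place WHERE between FROM and GROUP BY

Corrected query:
SELECT location, AVG(reading) FROM sensors WHERE reading > 17.5 GROUP BY location

Result:
location    | AVG(reading)
------------+-------------
Garage      | 24.7        
Roof        | 78.8        
Server-Room | 21.9        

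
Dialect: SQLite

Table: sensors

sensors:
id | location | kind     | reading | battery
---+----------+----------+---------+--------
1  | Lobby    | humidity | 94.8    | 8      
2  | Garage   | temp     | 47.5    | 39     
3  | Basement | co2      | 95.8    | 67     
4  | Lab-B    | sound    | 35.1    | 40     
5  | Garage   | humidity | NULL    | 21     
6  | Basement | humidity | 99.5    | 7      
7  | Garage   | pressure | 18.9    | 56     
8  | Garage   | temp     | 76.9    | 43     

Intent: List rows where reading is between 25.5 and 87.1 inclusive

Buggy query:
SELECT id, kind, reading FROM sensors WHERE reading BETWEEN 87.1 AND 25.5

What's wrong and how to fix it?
Bug: The bounds are reversed; BETWEEN a AND b requires a <= b to match anything

Fix: Write BETWEEN 25.5 AND 87.1

Corrected query:
SELECT id, kind, reading FROM sensors WHERE reading BETWEEN 25.5 AND 87.1

Result:
id | kind  | reading
---+-------+--------
2  | temp  | 47.5   
4  | sound | 35.1   
8  | temp  | 76.9   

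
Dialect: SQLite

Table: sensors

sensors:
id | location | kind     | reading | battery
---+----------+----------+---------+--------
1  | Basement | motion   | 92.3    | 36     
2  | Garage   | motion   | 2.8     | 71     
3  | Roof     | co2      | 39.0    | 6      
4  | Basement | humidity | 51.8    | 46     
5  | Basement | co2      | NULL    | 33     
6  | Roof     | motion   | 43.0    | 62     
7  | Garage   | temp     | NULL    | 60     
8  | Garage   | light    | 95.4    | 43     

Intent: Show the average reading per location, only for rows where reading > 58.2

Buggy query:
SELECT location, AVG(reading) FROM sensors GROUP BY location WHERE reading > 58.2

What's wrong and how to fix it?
Bug: WHERE cannot follow GROUP BY

Fix: Move the WHERE clause before GROUP BY

Corrected query:
SELECT location, AVG(reading) FROM sensors WHERE reading > 58.2 GROUP BY location

Result:
location | AVG(reading)
---------+-------------
Basement | 92.3        
Garage   | 95.4        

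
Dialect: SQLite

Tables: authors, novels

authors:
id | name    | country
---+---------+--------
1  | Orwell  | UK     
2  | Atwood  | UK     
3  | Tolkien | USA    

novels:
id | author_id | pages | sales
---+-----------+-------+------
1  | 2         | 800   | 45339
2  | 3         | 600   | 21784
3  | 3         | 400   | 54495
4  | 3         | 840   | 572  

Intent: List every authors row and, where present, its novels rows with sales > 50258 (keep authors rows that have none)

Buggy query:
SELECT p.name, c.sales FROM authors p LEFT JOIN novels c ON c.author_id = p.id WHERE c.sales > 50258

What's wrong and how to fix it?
Bug: Filtering c.sales in WHERE discards the NULL rows produced by LEFT JOIN, turning it into an inner join

Fix: Move the right-table condition into the ON clause so unmatched parents are kept

Corrected query:
SELECT p.name, c.sales FROM authors p LEFT JOIN novels c ON c.author_id = p.id AND c.sales > 50258

Result:
name    | sales
--------+------
Orwell  | NULL 
Atwood  | NULL 
Tolkien | 54495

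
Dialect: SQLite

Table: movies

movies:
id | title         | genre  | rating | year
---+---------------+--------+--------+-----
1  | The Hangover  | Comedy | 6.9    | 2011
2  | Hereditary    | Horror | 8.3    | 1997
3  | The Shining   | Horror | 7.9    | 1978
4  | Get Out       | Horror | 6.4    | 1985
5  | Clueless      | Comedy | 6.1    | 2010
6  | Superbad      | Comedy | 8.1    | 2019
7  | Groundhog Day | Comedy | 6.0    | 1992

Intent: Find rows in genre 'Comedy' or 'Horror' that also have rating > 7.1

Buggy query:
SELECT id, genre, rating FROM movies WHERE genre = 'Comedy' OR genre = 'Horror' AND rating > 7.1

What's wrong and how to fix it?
Bug: AND binds tighter than OR, so this parses as genre = 'Comedy' OR (genre = 'Horror' AND rating > 7.1)

Fix: Group the OR with parentheses (or use IN), then AND the threshold

Corrected query:
SELECT id, genre, rating FROM movies WHERE (genre = 'Comedy' OR genre = 'Horror') AND rating > 7.1

Result:
id | genre  | rating
---+--------+-------
2  | Horror | 8.3   
3  | Horror | 7.9   
6  | Comedy | 8.1   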